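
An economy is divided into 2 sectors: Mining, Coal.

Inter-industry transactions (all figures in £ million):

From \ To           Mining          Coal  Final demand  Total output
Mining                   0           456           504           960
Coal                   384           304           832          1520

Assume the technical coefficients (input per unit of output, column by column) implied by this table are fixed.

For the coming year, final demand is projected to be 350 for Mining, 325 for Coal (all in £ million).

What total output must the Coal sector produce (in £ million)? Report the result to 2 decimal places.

Technical coefficients a_ij = z_ij / X_j:
  a_MM = 0/960 = 0.00, a_CM = 384/960 = 0.40
  a_MC = 456/1520 = 0.30, a_CC = 304/1520 = 0.20
I − A =
  [   1.00    -0.30]
  [  -0.40     0.80]
det(I−A) = (1.00)(0.80) − (-0.30)(-0.40) = 0.6800
adj(I−A) = [[0.80, 0.30], [0.40, 1.00]]
(I − A)⁻¹ = adj(I−A) / det(I−A) ≈
  [   1.1765     0.4412]
  [   0.5882     1.4706]
x = (I − A)⁻¹ d = adj(I−A)·d / det(I−A), with det(I−A) = 0.6800:
  x_M = (0.80·350 + 0.30·325) / 0.6800 = 377.50 / 0.6800 ≈ 555.15
  x_C = (0.40·350 + 1.00·325) / 0.6800 = 465.00 / 0.6800 ≈ 683.82

x_C = 683.82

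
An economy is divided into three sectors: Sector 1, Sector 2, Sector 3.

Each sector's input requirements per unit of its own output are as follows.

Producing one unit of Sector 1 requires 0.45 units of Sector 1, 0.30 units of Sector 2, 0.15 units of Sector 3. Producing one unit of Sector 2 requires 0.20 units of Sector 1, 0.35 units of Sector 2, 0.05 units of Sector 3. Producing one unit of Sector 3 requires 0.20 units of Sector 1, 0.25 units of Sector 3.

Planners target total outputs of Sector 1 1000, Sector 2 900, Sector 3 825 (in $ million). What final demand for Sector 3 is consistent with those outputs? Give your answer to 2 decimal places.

I − A =
  [   0.55    -0.20    -0.20]
  [  -0.30     0.65     0.00]
  [  -0.15    -0.05     0.75]
d = (I − A) x:
  d_1 = (+0.55)·1000 + (-0.20)·900 + (-0.20)·825 = 205.00
  d_2 = (-0.30)·1000 + (+0.65)·900 + (+0.00)·825 = 285.00
  d_3 = (-0.15)·1000 + (-0.05)·900 + (+0.75)·825 = 423.75

d_3 = 423.75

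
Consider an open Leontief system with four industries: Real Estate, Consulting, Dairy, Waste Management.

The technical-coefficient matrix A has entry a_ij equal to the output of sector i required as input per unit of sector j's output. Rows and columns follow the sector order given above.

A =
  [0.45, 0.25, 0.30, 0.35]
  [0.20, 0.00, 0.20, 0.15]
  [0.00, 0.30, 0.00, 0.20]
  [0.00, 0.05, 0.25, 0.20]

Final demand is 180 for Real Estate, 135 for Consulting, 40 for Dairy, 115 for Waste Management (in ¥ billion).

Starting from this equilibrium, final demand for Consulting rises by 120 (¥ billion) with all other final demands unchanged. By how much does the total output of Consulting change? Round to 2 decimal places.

I − A =
  [   0.55    -0.25    -0.30    -0.35]
  [  -0.20     1.00    -0.20    -0.15]
  [   0.00    -0.30     1.00    -0.20]
  [   0.00    -0.05    -0.25     0.80]
Compute the cofactors C_ij = (−1)^(i+j)·(3×3 minor ij) of I−A; the adjugate is their transpose:
adj(I−A) = Cᵀ =
  [ 0.681250   0.306250   0.378125   0.450000]
  [ 0.150000   0.412500   0.174125   0.186500]
  [ 0.050000   0.137500   0.392375   0.145750]
  [ 0.025000   0.068750   0.133500   0.449000]
det(I−A) = Σ_j (I−A)_1j·C_1j = (0.55)(0.681250) + (-0.25)(0.150000) + (-0.30)(0.050000) + (-0.35)(0.025000) = 0.3134375
(I − A)⁻¹ = adj(I−A) / det(I−A) ≈
  [   2.1735     0.9771     1.2064     1.4357]
  [   0.4786     1.3161     0.5555     0.5950]
  [   0.1595     0.4387     1.2518     0.4650]
  [   0.0798     0.2193     0.4259     1.4325]
Δx = (I − A)⁻¹ Δd with Δd having +120 in the Consulting component and 0 elsewhere.
So Δx_2 = L_22 · (+120), where L_22 = adj(I−A)_22 / det(I−A) = 0.412500 / 0.3134375.
Δx_2 = 0.412500 × (+120) / 0.3134375 = 49.50 / 0.3134375 ≈ 157.93.

Δx_2 = 157.93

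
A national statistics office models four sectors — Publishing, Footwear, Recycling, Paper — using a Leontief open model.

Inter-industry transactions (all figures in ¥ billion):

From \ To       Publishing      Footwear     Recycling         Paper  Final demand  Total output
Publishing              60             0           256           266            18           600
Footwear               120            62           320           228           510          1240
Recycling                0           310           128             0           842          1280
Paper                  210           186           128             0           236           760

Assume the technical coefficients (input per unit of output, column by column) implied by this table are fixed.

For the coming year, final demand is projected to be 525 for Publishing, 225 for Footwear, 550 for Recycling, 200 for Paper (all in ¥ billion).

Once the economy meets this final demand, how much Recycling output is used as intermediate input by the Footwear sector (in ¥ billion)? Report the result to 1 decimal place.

z_32 = 238.7

Technical coefficients a_ij = z_ij / X_j:
  a_11 = 60/600 = 0.10, a_21 = 120/600 = 0.20, a_31 = 0/600 = 0.00, a_41 = 210/600 = 0.35
  a_12 = 0/1240 = 0.00, a_22 = 62/1240 = 0.05, a_32 = 310/1240 = 0.25, a_42 = 186/1240 = 0.15
  a_13 = 256/1280 = 0.20, a_23 = 320/1280 = 0.25, a_33 = 128/1280 = 0.10, a_43 = 128/1280 = 0.10
  a_14 = 266/760 = 0.35, a_24 = 228/760 = 0.30, a_34 = 0/760 = 0.00, a_44 = 0/760 = 0.00
I − A =
  [   0.90     0.00    -0.20    -0.35]
  [  -0.20     0.95    -0.25    -0.30]
  [   0.00    -0.25     0.90     0.00]
  [  -0.35    -0.15    -0.10     1.00]
Compute the cofactors C_ij = (−1)^(i+j)·(3×3 minor ij) of I−A; the adjugate is their transpose:
adj(I−A) = Cᵀ =
  [ 0.744500   0.106000   0.227375   0.292375]
  [ 0.274500   0.699750   0.289375   0.306000]
  [ 0.076250   0.194375   0.687625   0.085000]
  [ 0.309375   0.161500   0.191750   0.703250]
det(I−A) = Σ_j (I−A)_1j·C_1j = (0.90)(0.744500) + (0.00)(0.274500) + (-0.20)(0.076250) + (-0.35)(0.309375) = 0.54651875
(I − A)⁻¹ = adj(I−A) / det(I−A) ≈
  [   1.3623     0.1940     0.4160     0.5350]
  [   0.5023     1.2804     0.5295     0.5599]
  [   0.1395     0.3557     1.2582     0.1555]
  [   0.5661     0.2955     0.3509     1.2868]
First solve x = (I − A)⁻¹ d = adj(I−A)·d / det(I−A); in particular x_2 = (0.274500·525 + 0.699750·225 + 0.289375·550 + 0.306000·200) / 0.54651875 = 521.9125 / 0.54651875 ≈ 954.976.
Intermediate flow from 3 to 2: z_32 = a_32 · x_2 = 0.25 × 521.9125 / 0.54651875 = 130.478125 / 0.54651875 ≈ 238.7.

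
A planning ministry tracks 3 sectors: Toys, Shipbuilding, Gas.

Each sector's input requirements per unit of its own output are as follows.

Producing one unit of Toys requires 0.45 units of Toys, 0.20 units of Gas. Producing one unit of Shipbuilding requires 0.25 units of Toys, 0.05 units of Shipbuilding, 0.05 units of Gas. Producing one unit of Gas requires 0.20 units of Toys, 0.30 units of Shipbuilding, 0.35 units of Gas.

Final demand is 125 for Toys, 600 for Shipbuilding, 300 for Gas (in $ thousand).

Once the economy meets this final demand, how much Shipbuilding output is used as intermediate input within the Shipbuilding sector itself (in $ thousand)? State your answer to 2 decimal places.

I − A =
  [   0.55    -0.25    -0.20]
  [   0.00     0.95    -0.30]
  [  -0.20    -0.05     0.65]
Cofactors of I−A, C_ij = (−1)^(i+j)·(minor ij) (rows/columns in the sector order above):
  C_11 = (0.95)(0.65) − (-0.30)(-0.05) = 0.6025
  C_12 = −[(0.00)(0.65) − (-0.30)(-0.20)] = 0.0600
  C_13 = (0.00)(-0.05) − (0.95)(-0.20) = 0.1900
  C_21 = −[(-0.25)(0.65) − (-0.20)(-0.05)] = 0.1725
  C_22 = (0.55)(0.65) − (-0.20)(-0.20) = 0.3175
  C_23 = −[(0.55)(-0.05) − (-0.25)(-0.20)] = 0.0775
  C_31 = (-0.25)(-0.30) − (-0.20)(0.95) = 0.2650
  C_32 = −[(0.55)(-0.30) − (-0.20)(0.00)] = 0.1650
  C_33 = (0.55)(0.95) − (-0.25)(0.00) = 0.5225
det(I−A) = Σ_j (I−A)_1j·C_1j = (0.55)(0.6025) + (-0.25)(0.0600) + (-0.20)(0.1900) = 0.278375
adj(I−A) = Cᵀ =
  [ 0.6025   0.1725   0.2650]
  [ 0.0600   0.3175   0.1650]
  [ 0.1900   0.0775   0.5225]
(I − A)⁻¹ = adj(I−A) / det(I−A) ≈
  [   2.1643     0.6197     0.9520]
  [   0.2155     1.1405     0.5927]
  [   0.6825     0.2784     1.8770]
First solve x = (I − A)⁻¹ d = adj(I−A)·d / det(I−A); in particular x_S = (0.0600·125 + 0.3175·600 + 0.1650·300) / 0.278375 = 247.50 / 0.278375 ≈ 889.0885.
Intermediate flow from S to S: z_SS = a_SS · x_S = 0.05 × 247.50 / 0.278375 = 12.375 / 0.278375 ≈ 44.45.

z_SS = 44.45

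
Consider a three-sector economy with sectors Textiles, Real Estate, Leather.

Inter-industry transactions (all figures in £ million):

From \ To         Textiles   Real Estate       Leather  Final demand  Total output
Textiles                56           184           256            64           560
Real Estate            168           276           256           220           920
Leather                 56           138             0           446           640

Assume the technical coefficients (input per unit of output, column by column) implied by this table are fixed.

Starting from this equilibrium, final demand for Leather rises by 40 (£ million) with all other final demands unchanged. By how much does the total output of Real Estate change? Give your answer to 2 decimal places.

Technical coefficients a_ij = z_ij / X_j:
  a_11 = 56/560 = 0.10, a_21 = 168/560 = 0.30, a_31 = 56/560 = 0.10
  a_12 = 184/920 = 0.20, a_22 = 276/920 = 0.30, a_32 = 138/920 = 0.15
  a_13 = 256/640 = 0.40, a_23 = 256/640 = 0.40, a_33 = 0/640 = 0.00
I − A =
  [   0.90    -0.20    -0.40]
  [  -0.30     0.70    -0.40]
  [  -0.10    -0.15     1.00]
Cofactors of I−A, C_ij = (−1)^(i+j)·(minor ij) (rows/columns in the sector order above):
  C_11 = (0.70)(1.00) − (-0.40)(-0.15) = 0.6400
  C_12 = −[(-0.30)(1.00) − (-0.40)(-0.10)] = 0.3400
  C_13 = (-0.30)(-0.15) − (0.70)(-0.10) = 0.1150
  C_21 = −[(-0.20)(1.00) − (-0.40)(-0.15)] = 0.2600
  C_22 = (0.90)(1.00) − (-0.40)(-0.10) = 0.8600
  C_23 = −[(0.90)(-0.15) − (-0.20)(-0.10)] = 0.1550
  C_31 = (-0.20)(-0.40) − (-0.40)(0.70) = 0.3600
  C_32 = −[(0.90)(-0.40) − (-0.40)(-0.30)] = 0.4800
  C_33 = (0.90)(0.70) − (-0.20)(-0.30) = 0.5700
det(I−A) = Σ_j (I−A)_1j·C_1j = (0.90)(0.6400) + (-0.20)(0.3400) + (-0.40)(0.1150) = 0.4620
adj(I−A) = Cᵀ =
  [ 0.6400   0.2600   0.3600]
  [ 0.3400   0.8600   0.4800]
  [ 0.1150   0.1550   0.5700]
(I − A)⁻¹ = adj(I−A) / det(I−A) ≈
  [   1.3853     0.5628     0.7792]
  [   0.7359     1.8615     1.0390]
  [   0.2489     0.3355     1.2338]
Δx = (I − A)⁻¹ Δd with Δd having +40 in the Leather component and 0 elsewhere.
So Δx_2 = L_23 · (+40), where L_23 = adj(I−A)_23 / det(I−A) = 0.4800 / 0.4620.
Δx_2 = 0.4800 × (+40) / 0.4620 = 19.20 / 0.4620 ≈ 41.56.

Δx_2 = 41.56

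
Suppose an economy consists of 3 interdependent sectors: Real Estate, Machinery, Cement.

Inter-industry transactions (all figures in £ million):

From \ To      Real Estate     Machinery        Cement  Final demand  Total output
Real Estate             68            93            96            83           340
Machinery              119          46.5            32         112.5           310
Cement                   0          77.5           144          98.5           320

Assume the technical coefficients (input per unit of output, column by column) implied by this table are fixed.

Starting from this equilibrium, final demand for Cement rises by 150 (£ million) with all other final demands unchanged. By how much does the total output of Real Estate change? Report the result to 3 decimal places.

Technical coefficients a_ij = z_ij / X_j:
  a_RR = 68/340 = 0.20, a_MR = 119/340 = 0.35, a_CR = 0/340 = 0.00
  a_RM = 93/310 = 0.30, a_MM = 46.5/310 = 0.15, a_CM = 77.5/310 = 0.25
  a_RC = 96/320 = 0.30, a_MC = 32/320 = 0.10, a_CC = 144/320 = 0.45
I − A =
  [   0.80    -0.30    -0.30]
  [  -0.35     0.85    -0.10]
  [   0.00    -0.25     0.55]
Cofactors of I−A, C_ij = (−1)^(i+j)·(minor ij) (rows/columns in the sector order above):
  C_11 = (0.85)(0.55) − (-0.10)(-0.25) = 0.4425
  C_12 = −[(-0.35)(0.55) − (-0.10)(0.00)] = 0.1925
  C_13 = (-0.35)(-0.25) − (0.85)(0.00) = 0.0875
  C_21 = −[(-0.30)(0.55) − (-0.30)(-0.25)] = 0.2400
  C_22 = (0.80)(0.55) − (-0.30)(0.00) = 0.4400
  C_23 = −[(0.80)(-0.25) − (-0.30)(0.00)] = 0.2000
  C_31 = (-0.30)(-0.10) − (-0.30)(0.85) = 0.2850
  C_32 = −[(0.80)(-0.10) − (-0.30)(-0.35)] = 0.1850
  C_33 = (0.80)(0.85) − (-0.30)(-0.35) = 0.5750
det(I−A) = Σ_j (I−A)_1j·C_1j = (0.80)(0.4425) + (-0.30)(0.1925) + (-0.30)(0.0875) = 0.2700
adj(I−A) = Cᵀ =
  [ 0.4425   0.2400   0.2850]
  [ 0.1925   0.4400   0.1850]
  [ 0.0875   0.2000   0.5750]
(I − A)⁻¹ = adj(I−A) / det(I−A) ≈
  [   1.6389     0.8889     1.0556]
  [   0.7130     1.6296     0.6852]
  [   0.3241     0.7407     2.1296]
Δx = (I − A)⁻¹ Δd with Δd having +150 in the Cement component and 0 elsewhere.
So Δx_R = L_RC · (+150), where L_RC = adj(I−A)_RC / det(I−A) = 0.2850 / 0.2700.
Δx_R = 0.2850 × (+150) / 0.2700 = 42.75 / 0.2700 ≈ 158.333.

Δx_R = 158.333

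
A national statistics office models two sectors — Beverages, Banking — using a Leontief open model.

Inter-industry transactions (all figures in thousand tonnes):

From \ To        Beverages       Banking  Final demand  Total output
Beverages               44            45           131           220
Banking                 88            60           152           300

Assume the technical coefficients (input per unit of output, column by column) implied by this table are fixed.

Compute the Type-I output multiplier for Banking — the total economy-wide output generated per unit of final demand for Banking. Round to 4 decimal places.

Technical coefficients a_ij = z_ij / X_j:
  a_11 = 44/220 = 0.20, a_21 = 88/220 = 0.40
  a_12 = 45/300 = 0.15, a_22 = 60/300 = 0.20
I − A =
  [   0.80    -0.15]
  [  -0.40     0.80]
det(I−A) = (0.80)(0.80) − (-0.15)(-0.40) = 0.5800
adj(I−A) = [[0.80, 0.15], [0.40, 0.80]]
(I − A)⁻¹ = adj(I−A) / det(I−A) ≈
  [   1.37931     0.25862]
  [   0.68966     1.37931]
The output multiplier for sector j is the column-j sum of the Leontief inverse (I − A)⁻¹ = adj(I−A) / det(I−A).
Column 2 of adj(I−A): (0.15, 0.80); det(I−A) = 0.5800.
m_2 = (0.15 + 0.80) / 0.5800 = 0.95 / 0.5800 ≈ 1.6379.

m_2 = 1.6379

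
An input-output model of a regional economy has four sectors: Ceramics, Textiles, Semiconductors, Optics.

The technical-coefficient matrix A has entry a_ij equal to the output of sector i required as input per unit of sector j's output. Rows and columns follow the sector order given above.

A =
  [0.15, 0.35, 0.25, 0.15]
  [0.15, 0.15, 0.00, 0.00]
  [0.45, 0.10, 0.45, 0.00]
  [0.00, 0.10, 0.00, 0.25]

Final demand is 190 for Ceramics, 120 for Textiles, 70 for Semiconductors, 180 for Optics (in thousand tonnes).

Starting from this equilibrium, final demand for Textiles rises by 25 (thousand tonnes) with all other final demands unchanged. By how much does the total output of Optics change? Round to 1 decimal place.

I − A =
  [   0.85    -0.35    -0.25    -0.15]
  [  -0.15     0.85     0.00     0.00]
  [  -0.45    -0.10     0.55     0.00]
  [   0.00    -0.10     0.00     0.75]
Compute the cofactors C_ij = (−1)^(i+j)·(3×3 minor ij) of I−A; the adjugate is their transpose:
adj(I−A) = Cᵀ =
  [ 0.350625   0.171375   0.159375   0.070125]
  [ 0.061875   0.266250   0.028125   0.012375]
  [ 0.298125   0.188625   0.500250   0.059625]
  [ 0.008250   0.035500   0.003750   0.269125]
det(I−A) = Σ_j (I−A)_1j·C_1j = (0.85)(0.350625) + (-0.35)(0.061875) + (-0.25)(0.298125) + (-0.15)(0.008250) = 0.20060625
(I − A)⁻¹ = adj(I−A) / det(I−A) ≈
  [   1.7478     0.8543     0.7945     0.3496]
  [   0.3084     1.3272     0.1402     0.0617]
  [   1.4861     0.9403     2.4937     0.2972]
  [   0.0411     0.1770     0.0187     1.3416]
Δx = (I − A)⁻¹ Δd with Δd having +25 in the Textiles component and 0 elsewhere.
So Δx_4 = L_42 · (+25), where L_42 = adj(I−A)_42 / det(I−A) = 0.035500 / 0.20060625.
Δx_4 = 0.035500 × (+25) / 0.20060625 = 0.8875 / 0.20060625 ≈ 4.4.

Δx_4 = 4.4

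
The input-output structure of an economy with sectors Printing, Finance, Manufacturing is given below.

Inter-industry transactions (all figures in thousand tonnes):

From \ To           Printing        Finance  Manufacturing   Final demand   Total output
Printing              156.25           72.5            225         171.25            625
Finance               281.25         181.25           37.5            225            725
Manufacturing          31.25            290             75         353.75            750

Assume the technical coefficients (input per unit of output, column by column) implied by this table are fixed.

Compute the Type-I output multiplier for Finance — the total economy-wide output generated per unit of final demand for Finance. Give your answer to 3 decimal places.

m_F = 3.050

Technical coefficients a_ij = z_ij / X_j:
  a_PP = 156.25/625 = 0.25, a_FP = 281.25/625 = 0.45, a_MP = 31.25/625 = 0.05
  a_PF = 72.5/725 = 0.10, a_FF = 181.25/725 = 0.25, a_MF = 290/725 = 0.40
  a_PM = 225/750 = 0.30, a_FM = 37.5/750 = 0.05, a_MM = 75/750 = 0.10
I − A =
  [   0.75    -0.10    -0.30]
  [  -0.45     0.75    -0.05]
  [  -0.05    -0.40     0.90]
Cofactors of I−A, C_ij = (−1)^(i+j)·(minor ij) (rows/columns in the sector order above):
  C_11 = (0.75)(0.90) − (-0.05)(-0.40) = 0.6550
  C_12 = −[(-0.45)(0.90) − (-0.05)(-0.05)] = 0.4075
  C_13 = (-0.45)(-0.40) − (0.75)(-0.05) = 0.2175
  C_21 = −[(-0.10)(0.90) − (-0.30)(-0.40)] = 0.2100
  C_22 = (0.75)(0.90) − (-0.30)(-0.05) = 0.6600
  C_23 = −[(0.75)(-0.40) − (-0.10)(-0.05)] = 0.3050
  C_31 = (-0.10)(-0.05) − (-0.30)(0.75) = 0.2300
  C_32 = −[(0.75)(-0.05) − (-0.30)(-0.45)] = 0.1725
  C_33 = (0.75)(0.75) − (-0.10)(-0.45) = 0.5175
det(I−A) = Σ_j (I−A)_1j·C_1j = (0.75)(0.6550) + (-0.10)(0.4075) + (-0.30)(0.2175) = 0.38525
adj(I−A) = Cᵀ =
  [ 0.6550   0.2100   0.2300]
  [ 0.4075   0.6600   0.1725]
  [ 0.2175   0.3050   0.5175]
(I − A)⁻¹ = adj(I−A) / det(I−A) ≈
  [   1.7002     0.5451     0.5970]
  [   1.0578     1.7132     0.4478]
  [   0.5646     0.7917     1.3433]
The output multiplier for sector j is the column-j sum of the Leontief inverse (I − A)⁻¹ = adj(I−A) / det(I−A).
Column F of adj(I−A): (0.2100, 0.6600, 0.3050); det(I−A) = 0.38525.
m_F = (0.2100 + 0.6600 + 0.3050) / 0.38525 = 1.175 / 0.38525 ≈ 3.050.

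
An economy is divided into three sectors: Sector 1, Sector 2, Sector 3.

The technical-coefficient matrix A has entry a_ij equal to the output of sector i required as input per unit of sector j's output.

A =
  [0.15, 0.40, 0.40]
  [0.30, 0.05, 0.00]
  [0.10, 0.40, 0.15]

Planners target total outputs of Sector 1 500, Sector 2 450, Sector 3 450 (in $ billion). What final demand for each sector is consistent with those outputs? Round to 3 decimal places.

I − A =
  [   0.85    -0.40    -0.40]
  [  -0.30     0.95     0.00]
  [  -0.10    -0.40     0.85]
d = (I − A) x:
  d_1 = (+0.85)·500 + (-0.40)·450 + (-0.40)·450 = 65.000
  d_2 = (-0.30)·500 + (+0.95)·450 + (+0.00)·450 = 277.500
  d_3 = (-0.10)·500 + (-0.40)·450 + (+0.85)·450 = 152.500

d_1 = 65.000, d_2 = 277.500, d_3 = 152.500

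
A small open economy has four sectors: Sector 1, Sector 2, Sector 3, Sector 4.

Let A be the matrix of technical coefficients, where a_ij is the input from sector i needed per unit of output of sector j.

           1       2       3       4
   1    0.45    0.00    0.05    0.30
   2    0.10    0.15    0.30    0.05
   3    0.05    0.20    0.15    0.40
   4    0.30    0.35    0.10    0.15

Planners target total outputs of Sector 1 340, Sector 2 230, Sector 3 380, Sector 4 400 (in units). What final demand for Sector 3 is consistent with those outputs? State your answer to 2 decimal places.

d_3 = 100.00

I − A =
  [   0.55     0.00    -0.05    -0.30]
  [  -0.10     0.85    -0.30    -0.05]
  [  -0.05    -0.20     0.85    -0.40]
  [  -0.30    -0.35    -0.10     0.85]
d = (I − A) x:
  d_1 = (+0.55)·340 + (+0.00)·230 + (-0.05)·380 + (-0.30)·400 = 48.00
  d_2 = (-0.10)·340 + (+0.85)·230 + (-0.30)·380 + (-0.05)·400 = 27.50
  d_3 = (-0.05)·340 + (-0.20)·230 + (+0.85)·380 + (-0.40)·400 = 100.00
  d_4 = (-0.30)·340 + (-0.35)·230 + (-0.10)·380 + (+0.85)·400 = 119.50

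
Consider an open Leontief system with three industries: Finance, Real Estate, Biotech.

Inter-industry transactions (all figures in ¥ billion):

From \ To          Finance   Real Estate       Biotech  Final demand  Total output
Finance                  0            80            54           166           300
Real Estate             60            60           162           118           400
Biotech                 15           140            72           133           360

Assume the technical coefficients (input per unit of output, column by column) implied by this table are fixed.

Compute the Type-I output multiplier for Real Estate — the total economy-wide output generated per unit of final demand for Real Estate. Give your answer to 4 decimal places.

m_2 = 2.9097

Technical coefficients a_ij = z_ij / X_j:
  a_11 = 0/300 = 0.00, a_21 = 60/300 = 0.20, a_31 = 15/300 = 0.05
  a_12 = 80/400 = 0.20, a_22 = 60/400 = 0.15, a_32 = 140/400 = 0.35
  a_13 = 54/360 = 0.15, a_23 = 162/360 = 0.45, a_33 = 72/360 = 0.20
I − A =
  [   1.00    -0.20    -0.15]
  [  -0.20     0.85    -0.45]
  [  -0.05    -0.35     0.80]
Cofactors of I−A, C_ij = (−1)^(i+j)·(minor ij) (rows/columns in the sector order above):
  C_11 = (0.85)(0.80) − (-0.45)(-0.35) = 0.5225
  C_12 = −[(-0.20)(0.80) − (-0.45)(-0.05)] = 0.1825
  C_13 = (-0.20)(-0.35) − (0.85)(-0.05) = 0.1125
  C_21 = −[(-0.20)(0.80) − (-0.15)(-0.35)] = 0.2125
  C_22 = (1.00)(0.80) − (-0.15)(-0.05) = 0.7925
  C_23 = −[(1.00)(-0.35) − (-0.20)(-0.05)] = 0.3600
  C_31 = (-0.20)(-0.45) − (-0.15)(0.85) = 0.2175
  C_32 = −[(1.00)(-0.45) − (-0.15)(-0.20)] = 0.4800
  C_33 = (1.00)(0.85) − (-0.20)(-0.20) = 0.8100
det(I−A) = Σ_j (I−A)_1j·C_1j = (1.00)(0.5225) + (-0.20)(0.1825) + (-0.15)(0.1125) = 0.469125
adj(I−A) = Cᵀ =
  [ 0.5225   0.2125   0.2175]
  [ 0.1825   0.7925   0.4800]
  [ 0.1125   0.3600   0.8100]
(I − A)⁻¹ = adj(I−A) / det(I−A) ≈
  [   1.11378     0.45297     0.46363]
  [   0.38902     1.68932     1.02318]
  [   0.23981     0.76739     1.72662]
The output multiplier for sector j is the column-j sum of the Leontief inverse (I − A)⁻¹ = adj(I−A) / det(I−A).
Column 2 of adj(I−A): (0.2125, 0.7925, 0.3600); det(I−A) = 0.469125.
m_2 = (0.2125 + 0.7925 + 0.3600) / 0.469125 = 1.365 / 0.469125 ≈ 2.9097.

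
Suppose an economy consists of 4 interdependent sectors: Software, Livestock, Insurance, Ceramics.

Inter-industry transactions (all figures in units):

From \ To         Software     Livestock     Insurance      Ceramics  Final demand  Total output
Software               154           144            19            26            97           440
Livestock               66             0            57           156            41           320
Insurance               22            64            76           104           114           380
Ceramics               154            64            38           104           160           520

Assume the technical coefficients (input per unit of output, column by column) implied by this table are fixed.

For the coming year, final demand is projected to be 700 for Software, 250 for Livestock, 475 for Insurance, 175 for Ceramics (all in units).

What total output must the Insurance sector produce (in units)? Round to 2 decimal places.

Technical coefficients a_ij = z_ij / X_j:
  a_11 = 154/440 = 0.35, a_21 = 66/440 = 0.15, a_31 = 22/440 = 0.05, a_41 = 154/440 = 0.35
  a_12 = 144/320 = 0.45, a_22 = 0/320 = 0.00, a_32 = 64/320 = 0.20, a_42 = 64/320 = 0.20
  a_13 = 19/380 = 0.05, a_23 = 57/380 = 0.15, a_33 = 76/380 = 0.20, a_43 = 38/380 = 0.10
  a_14 = 26/520 = 0.05, a_24 = 156/520 = 0.30, a_34 = 104/520 = 0.20, a_44 = 104/520 = 0.20
I − A =
  [   0.65    -0.45    -0.05    -0.05]
  [  -0.15     1.00    -0.15    -0.30]
  [  -0.05    -0.20     0.80    -0.20]
  [  -0.35    -0.20    -0.10     0.80]
Compute the cofactors C_ij = (−1)^(i+j)·(3×3 minor ij) of I−A; the adjugate is their transpose:
adj(I−A) = Cᵀ =
  [ 0.536000   0.298000   0.111000   0.173000]
  [ 0.195000   0.383250   0.106875   0.182625]
  [ 0.158000   0.176500   0.360750   0.166250]
  [ 0.303000   0.248250   0.120375   0.439125]
det(I−A) = Σ_j (I−A)_1j·C_1j = (0.65)(0.536000) + (-0.45)(0.195000) + (-0.05)(0.158000) + (-0.05)(0.303000) = 0.2376
(I − A)⁻¹ = adj(I−A) / det(I−A) ≈
  [   2.2559     1.2542     0.4672     0.7281]
  [   0.8207     1.6130     0.4498     0.7686]
  [   0.6650     0.7428     1.5183     0.6997]
  [   1.2753     1.0448     0.5066     1.8482]
x = (I − A)⁻¹ d = adj(I−A)·d / det(I−A), with det(I−A) = 0.2376:
  x_1 = (0.536000·700 + 0.298000·250 + 0.111000·475 + 0.173000·175) / 0.2376 = 532.70 / 0.2376 ≈ 2242.00
  x_2 = (0.195000·700 + 0.383250·250 + 0.106875·475 + 0.182625·175) / 0.2376 = 315.0375 / 0.2376 ≈ 1325.92
  x_3 = (0.158000·700 + 0.176500·250 + 0.360750·475 + 0.166250·175) / 0.2376 = 355.175 / 0.2376 ≈ 1494.84
  x_4 = (0.303000·700 + 0.248250·250 + 0.120375·475 + 0.439125·175) / 0.2376 = 408.1875 / 0.2376 ≈ 1717.96

x_3 = 1494.84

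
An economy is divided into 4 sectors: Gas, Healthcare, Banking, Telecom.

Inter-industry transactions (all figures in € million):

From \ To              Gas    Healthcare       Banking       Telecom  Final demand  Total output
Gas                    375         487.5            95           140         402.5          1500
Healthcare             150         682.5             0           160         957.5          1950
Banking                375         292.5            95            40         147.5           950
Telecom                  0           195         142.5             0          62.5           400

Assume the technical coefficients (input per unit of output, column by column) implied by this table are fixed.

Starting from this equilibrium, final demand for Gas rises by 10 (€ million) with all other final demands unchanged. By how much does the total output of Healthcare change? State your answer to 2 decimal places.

Δx_2 = 3.02

Technical coefficients a_ij = z_ij / X_j:
  a_11 = 375/1500 = 0.25, a_21 = 150/1500 = 0.10, a_31 = 375/1500 = 0.25, a_41 = 0/1500 = 0.00
  a_12 = 487.5/1950 = 0.25, a_22 = 682.5/1950 = 0.35, a_32 = 292.5/1950 = 0.15, a_42 = 195/1950 = 0.10
  a_13 = 95/950 = 0.10, a_23 = 0/950 = 0.00, a_33 = 95/950 = 0.10, a_43 = 142.5/950 = 0.15
  a_14 = 140/400 = 0.35, a_24 = 160/400 = 0.40, a_34 = 40/400 = 0.10, a_44 = 0/400 = 0.00
I − A =
  [   0.75    -0.25    -0.10    -0.35]
  [  -0.10     0.65     0.00    -0.40]
  [  -0.25    -0.15     0.90    -0.10]
  [   0.00    -0.10    -0.15     1.00]
Compute the cofactors C_ij = (−1)^(i+j)·(3×3 minor ij) of I−A; the adjugate is their transpose:
adj(I−A) = Cᵀ =
  [ 0.530250   0.276625   0.110125   0.307250]
  [ 0.103500   0.625625   0.060250   0.292500]
  [ 0.168500   0.191250   0.429000   0.178375]
  [ 0.035625   0.091250   0.070375   0.398500]
det(I−A) = Σ_j (I−A)_1j·C_1j = (0.75)(0.530250) + (-0.25)(0.103500) + (-0.10)(0.168500) + (-0.35)(0.035625) = 0.34249375
(I − A)⁻¹ = adj(I−A) / det(I−A) ≈
  [   1.5482     0.8077     0.3215     0.8971]
  [   0.3022     1.8267     0.1759     0.8540]
  [   0.4920     0.5584     1.2526     0.5208]
  [   0.1040     0.2664     0.2055     1.1635]
Δx = (I − A)⁻¹ Δd with Δd having +10 in the Gas component and 0 elsewhere.
So Δx_2 = L_21 · (+10), where L_21 = adj(I−A)_21 / det(I−A) = 0.103500 / 0.34249375.
Δx_2 = 0.103500 × (+10) / 0.34249375 = 1.035 / 0.34249375 ≈ 3.02.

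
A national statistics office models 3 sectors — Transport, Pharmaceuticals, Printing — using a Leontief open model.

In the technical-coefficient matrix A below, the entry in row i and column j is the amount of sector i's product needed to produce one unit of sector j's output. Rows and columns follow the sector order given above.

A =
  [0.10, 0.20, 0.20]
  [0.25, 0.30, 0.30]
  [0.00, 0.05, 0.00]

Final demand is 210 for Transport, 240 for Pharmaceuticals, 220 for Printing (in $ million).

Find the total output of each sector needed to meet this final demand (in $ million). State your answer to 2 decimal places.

x_1 = 422.43, x_2 = 600.89, x_3 = 250.04

I − A =
  [   0.90    -0.20    -0.20]
  [  -0.25     0.70    -0.30]
  [   0.00    -0.05     1.00]
Cofactors of I−A, C_ij = (−1)^(i+j)·(minor ij) (rows/columns in the sector order above):
  C_11 = (0.70)(1.00) − (-0.30)(-0.05) = 0.6850
  C_12 = −[(-0.25)(1.00) − (-0.30)(0.00)] = 0.2500
  C_13 = (-0.25)(-0.05) − (0.70)(0.00) = 0.0125
  C_21 = −[(-0.20)(1.00) − (-0.20)(-0.05)] = 0.2100
  C_22 = (0.90)(1.00) − (-0.20)(0.00) = 0.9000
  C_23 = −[(0.90)(-0.05) − (-0.20)(0.00)] = 0.0450
  C_31 = (-0.20)(-0.30) − (-0.20)(0.70) = 0.2000
  C_32 = −[(0.90)(-0.30) − (-0.20)(-0.25)] = 0.3200
  C_33 = (0.90)(0.70) − (-0.20)(-0.25) = 0.5800
det(I−A) = Σ_j (I−A)_1j·C_1j = (0.90)(0.6850) + (-0.20)(0.2500) + (-0.20)(0.0125) = 0.5640
adj(I−A) = Cᵀ =
  [ 0.6850   0.2100   0.2000]
  [ 0.2500   0.9000   0.3200]
  [ 0.0125   0.0450   0.5800]
(I − A)⁻¹ = adj(I−A) / det(I−A) ≈
  [   1.2145     0.3723     0.3546]
  [   0.4433     1.5957     0.5674]
  [   0.0222     0.0798     1.0284]
x = (I − A)⁻¹ d = adj(I−A)·d / det(I−A), with det(I−A) = 0.5640:
  x_1 = (0.6850·210 + 0.2100·240 + 0.2000·220) / 0.5640 = 238.25 / 0.5640 ≈ 422.43
  x_2 = (0.2500·210 + 0.9000·240 + 0.3200·220) / 0.5640 = 338.90 / 0.5640 ≈ 600.89
  x_3 = (0.0125·210 + 0.0450·240 + 0.5800·220) / 0.5640 = 141.025 / 0.5640 ≈ 250.04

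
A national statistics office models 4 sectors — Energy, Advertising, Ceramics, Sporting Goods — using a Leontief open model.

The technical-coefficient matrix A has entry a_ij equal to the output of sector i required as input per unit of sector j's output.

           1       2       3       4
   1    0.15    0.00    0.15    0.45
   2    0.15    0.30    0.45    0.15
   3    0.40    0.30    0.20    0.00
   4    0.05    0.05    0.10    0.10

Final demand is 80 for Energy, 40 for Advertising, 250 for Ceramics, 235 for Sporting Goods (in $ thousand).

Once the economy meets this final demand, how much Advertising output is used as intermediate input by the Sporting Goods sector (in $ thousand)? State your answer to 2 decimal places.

I − A =
  [   0.85     0.00    -0.15    -0.45]
  [  -0.15     0.70    -0.45    -0.15]
  [  -0.40    -0.30     0.80     0.00]
  [  -0.05    -0.05    -0.10     0.90]
Compute the cofactors C_ij = (−1)^(i+j)·(3×3 minor ij) of I−A; the adjugate is their transpose:
adj(I−A) = Cᵀ =
  [ 0.37200   0.07200   0.13500   0.19800]
  [ 0.28200   0.52200   0.37500   0.22800]
  [ 0.29175   0.23175   0.51000   0.18450]
  [ 0.06875   0.05875   0.08500   0.31250]
det(I−A) = Σ_j (I−A)_1j·C_1j = (0.85)(0.37200) + (0.00)(0.28200) + (-0.15)(0.29175) + (-0.45)(0.06875) = 0.2415
(I − A)⁻¹ = adj(I−A) / det(I−A) ≈
  [   1.5404     0.2981     0.5590     0.8199]
  [   1.1677     2.1615     1.5528     0.9441]
  [   1.2081     0.9596     2.1118     0.7640]
  [   0.2847     0.2433     0.3520     1.2940]
First solve x = (I − A)⁻¹ d = adj(I−A)·d / det(I−A); in particular x_4 = (0.06875·80 + 0.05875·40 + 0.08500·250 + 0.31250·235) / 0.2415 = 102.5375 / 0.2415 ≈ 424.5859.
Intermediate flow from 2 to 4: z_24 = a_24 · x_4 = 0.15 × 102.5375 / 0.2415 = 15.380625 / 0.2415 ≈ 63.69.

z_24 = 63.69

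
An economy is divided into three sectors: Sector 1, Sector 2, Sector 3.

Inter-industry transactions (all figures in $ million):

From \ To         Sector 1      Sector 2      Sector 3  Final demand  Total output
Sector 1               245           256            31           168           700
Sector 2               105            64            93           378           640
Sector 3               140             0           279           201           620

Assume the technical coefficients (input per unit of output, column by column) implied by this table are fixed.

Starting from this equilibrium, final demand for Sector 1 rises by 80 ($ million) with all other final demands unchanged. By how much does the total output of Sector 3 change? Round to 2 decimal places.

Technical coefficients a_ij = z_ij / X_j:
  a_11 = 245/700 = 0.35, a_21 = 105/700 = 0.15, a_31 = 140/700 = 0.20
  a_12 = 256/640 = 0.40, a_22 = 64/640 = 0.10, a_32 = 0/640 = 0.00
  a_13 = 31/620 = 0.05, a_23 = 93/620 = 0.15, a_33 = 279/620 = 0.45
I − A =
  [   0.65    -0.40    -0.05]
  [  -0.15     0.90    -0.15]
  [  -0.20     0.00     0.55]
Cofactors of I−A, C_ij = (−1)^(i+j)·(minor ij) (rows/columns in the sector order above):
  C_11 = (0.90)(0.55) − (-0.15)(0.00) = 0.4950
  C_12 = −[(-0.15)(0.55) − (-0.15)(-0.20)] = 0.1125
  C_13 = (-0.15)(0.00) − (0.90)(-0.20) = 0.1800
  C_21 = −[(-0.40)(0.55) − (-0.05)(0.00)] = 0.2200
  C_22 = (0.65)(0.55) − (-0.05)(-0.20) = 0.3475
  C_23 = −[(0.65)(0.00) − (-0.40)(-0.20)] = 0.0800
  C_31 = (-0.40)(-0.15) − (-0.05)(0.90) = 0.1050
  C_32 = −[(0.65)(-0.15) − (-0.05)(-0.15)] = 0.1050
  C_33 = (0.65)(0.90) − (-0.40)(-0.15) = 0.5250
det(I−A) = Σ_j (I−A)_1j·C_1j = (0.65)(0.4950) + (-0.40)(0.1125) + (-0.05)(0.1800) = 0.26775
adj(I−A) = Cᵀ =
  [ 0.4950   0.2200   0.1050]
  [ 0.1125   0.3475   0.1050]
  [ 0.1800   0.0800   0.5250]
(I − A)⁻¹ = adj(I−A) / det(I−A) ≈
  [   1.8487     0.8217     0.3922]
  [   0.4202     1.2979     0.3922]
  [   0.6723     0.2988     1.9608]
Δx = (I − A)⁻¹ Δd with Δd having +80 in the Sector 1 component and 0 elsewhere.
So Δx_3 = L_31 · (+80), where L_31 = adj(I−A)_31 / det(I−A) = 0.1800 / 0.26775.
Δx_3 = 0.1800 × (+80) / 0.26775 = 14.40 / 0.26775 ≈ 53.78.

Δx_3 = 53.78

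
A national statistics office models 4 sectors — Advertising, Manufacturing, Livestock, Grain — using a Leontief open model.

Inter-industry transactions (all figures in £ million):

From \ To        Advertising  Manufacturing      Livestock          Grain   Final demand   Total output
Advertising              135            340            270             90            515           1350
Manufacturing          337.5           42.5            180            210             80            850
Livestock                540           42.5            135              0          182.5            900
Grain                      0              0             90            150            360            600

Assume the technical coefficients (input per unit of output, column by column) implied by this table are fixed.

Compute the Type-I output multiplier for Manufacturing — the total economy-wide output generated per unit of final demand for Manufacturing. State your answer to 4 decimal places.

Technical coefficients a_ij = z_ij / X_j:
  a_AA = 135/1350 = 0.10, a_MA = 337.5/1350 = 0.25, a_LA = 540/1350 = 0.40, a_GA = 0/1350 = 0.00
  a_AM = 340/850 = 0.40, a_MM = 42.5/850 = 0.05, a_LM = 42.5/850 = 0.05, a_GM = 0/850 = 0.00
  a_AL = 270/900 = 0.30, a_ML = 180/900 = 0.20, a_LL = 135/900 = 0.15, a_GL = 90/900 = 0.10
  a_AG = 90/600 = 0.15, a_MG = 210/600 = 0.35, a_LG = 0/600 = 0.00, a_GG = 150/600 = 0.25
I − A =
  [   0.90    -0.40    -0.30    -0.15]
  [  -0.25     0.95    -0.20    -0.35]
  [  -0.40    -0.05     0.85     0.00]
  [   0.00     0.00    -0.10     0.75]
Compute the cofactors C_ij = (−1)^(i+j)·(3×3 minor ij) of I−A; the adjugate is their transpose:
adj(I−A) = Cᵀ =
  [ 0.596375   0.267000   0.302000   0.243875]
  [ 0.233375   0.477750   0.226500   0.269625]
  [ 0.294375   0.153750   0.566250   0.130625]
  [ 0.039250   0.020500   0.075500   0.483000]
det(I−A) = Σ_j (I−A)_1j·C_1j = (0.90)(0.596375) + (-0.40)(0.233375) + (-0.30)(0.294375) + (-0.15)(0.039250) = 0.3491875
(I − A)⁻¹ = adj(I−A) / det(I−A) ≈
  [   1.70789     0.76463     0.86486     0.69841]
  [   0.66834     1.36818     0.64865     0.77215]
  [   0.84303     0.44031     1.62162     0.37408]
  [   0.11240     0.05871     0.21622     1.38321]
The output multiplier for sector j is the column-j sum of the Leontief inverse (I − A)⁻¹ = adj(I−A) / det(I−A).
Column M of adj(I−A): (0.267000, 0.477750, 0.153750, 0.020500); det(I−A) = 0.3491875.
m_M = (0.267000 + 0.477750 + 0.153750 + 0.020500) / 0.3491875 = 0.919 / 0.3491875 ≈ 2.6318.

m_M = 2.6318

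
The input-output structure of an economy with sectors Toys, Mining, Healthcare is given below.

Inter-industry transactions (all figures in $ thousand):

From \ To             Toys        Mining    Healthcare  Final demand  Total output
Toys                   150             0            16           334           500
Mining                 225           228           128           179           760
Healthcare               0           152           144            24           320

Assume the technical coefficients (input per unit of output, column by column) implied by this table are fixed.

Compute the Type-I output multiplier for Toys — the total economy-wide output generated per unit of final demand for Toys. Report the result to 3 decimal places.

Technical coefficients a_ij = z_ij / X_j:
  a_TT = 150/500 = 0.30, a_MT = 225/500 = 0.45, a_HT = 0/500 = 0.00
  a_TM = 0/760 = 0.00, a_MM = 228/760 = 0.30, a_HM = 152/760 = 0.20
  a_TH = 16/320 = 0.05, a_MH = 128/320 = 0.40, a_HH = 144/320 = 0.45
I − A =
  [   0.70     0.00    -0.05]
  [  -0.45     0.70    -0.40]
  [   0.00    -0.20     0.55]
Cofactors of I−A, C_ij = (−1)^(i+j)·(minor ij) (rows/columns in the sector order above):
  C_11 = (0.70)(0.55) − (-0.40)(-0.20) = 0.3050
  C_12 = −[(-0.45)(0.55) − (-0.40)(0.00)] = 0.2475
  C_13 = (-0.45)(-0.20) − (0.70)(0.00) = 0.0900
  C_21 = −[(0.00)(0.55) − (-0.05)(-0.20)] = 0.0100
  C_22 = (0.70)(0.55) − (-0.05)(0.00) = 0.3850
  C_23 = −[(0.70)(-0.20) − (0.00)(0.00)] = 0.1400
  C_31 = (0.00)(-0.40) − (-0.05)(0.70) = 0.0350
  C_32 = −[(0.70)(-0.40) − (-0.05)(-0.45)] = 0.3025
  C_33 = (0.70)(0.70) − (0.00)(-0.45) = 0.4900
det(I−A) = Σ_j (I−A)_1j·C_1j = (0.70)(0.3050) + (0.00)(0.2475) + (-0.05)(0.0900) = 0.2090
adj(I−A) = Cᵀ =
  [ 0.3050   0.0100   0.0350]
  [ 0.2475   0.3850   0.3025]
  [ 0.0900   0.1400   0.4900]
(I − A)⁻¹ = adj(I−A) / det(I−A) ≈
  [   1.4593     0.0478     0.1675]
  [   1.1842     1.8421     1.4474]
  [   0.4306     0.6699     2.3445]
The output multiplier for sector j is the column-j sum of the Leontief inverse (I − A)⁻¹ = adj(I−A) / det(I−A).
Column T of adj(I−A): (0.3050, 0.2475, 0.0900); det(I−A) = 0.2090.
m_T = (0.3050 + 0.2475 + 0.0900) / 0.2090 = 0.6425 / 0.2090 ≈ 3.074.

m_T = 3.074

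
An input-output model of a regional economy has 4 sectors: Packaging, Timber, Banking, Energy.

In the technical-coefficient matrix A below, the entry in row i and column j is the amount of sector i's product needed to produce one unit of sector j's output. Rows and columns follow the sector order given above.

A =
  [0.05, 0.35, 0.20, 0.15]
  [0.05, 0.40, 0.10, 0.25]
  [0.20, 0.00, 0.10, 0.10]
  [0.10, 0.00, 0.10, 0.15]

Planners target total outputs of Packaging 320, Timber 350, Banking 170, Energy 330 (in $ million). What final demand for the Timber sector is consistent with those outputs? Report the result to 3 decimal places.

I − A =
  [   0.95    -0.35    -0.20    -0.15]
  [  -0.05     0.60    -0.10    -0.25]
  [  -0.20     0.00     0.90    -0.10]
  [  -0.10     0.00    -0.10     0.85]
d = (I − A) x:
  d_1 = (+0.95)·320 + (-0.35)·350 + (-0.20)·170 + (-0.15)·330 = 98.000
  d_2 = (-0.05)·320 + (+0.60)·350 + (-0.10)·170 + (-0.25)·330 = 94.500
  d_3 = (-0.20)·320 + (+0.00)·350 + (+0.90)·170 + (-0.10)·330 = 56.000
  d_4 = (-0.10)·320 + (+0.00)·350 + (-0.10)·170 + (+0.85)·330 = 231.500

d_2 = 94.500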